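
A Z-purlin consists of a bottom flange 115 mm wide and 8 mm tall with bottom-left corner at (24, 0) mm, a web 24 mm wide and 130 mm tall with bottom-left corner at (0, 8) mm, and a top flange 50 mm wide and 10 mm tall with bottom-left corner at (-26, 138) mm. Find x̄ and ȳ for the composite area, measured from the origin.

bottom flange: A = 115 × 8 = 920.00, centroid at (81.50, 4.00).
web: A = 24 × 130 = 3120.00, centroid at (12.00, 73.00).
top flange: A = 50 × 10 = 500.00, centroid at (-1.00, 143.00).
ΣA = 4540.00 mm², ΣAx̄ = 111920.00 mm³, ΣAȳ = 302940.00 mm³.
x̄ = 111920.00/4540.00 = 24.65 mm; ȳ = 302940.00/4540.00 = 66.73 mm.

x̄ = 24.65 mm, ȳ = 66.73 mm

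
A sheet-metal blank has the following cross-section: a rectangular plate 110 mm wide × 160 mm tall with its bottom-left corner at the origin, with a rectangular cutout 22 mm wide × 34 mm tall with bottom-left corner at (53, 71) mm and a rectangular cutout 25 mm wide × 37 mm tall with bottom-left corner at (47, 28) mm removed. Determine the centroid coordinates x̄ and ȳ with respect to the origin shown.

x̄ = 54.32 mm, ȳ = 81.57 mm

Part | A | x̄ᵢ | ȳᵢ | A·x̄ᵢ | A·ȳᵢ
plate | 17600.00 | 55.00 | 80.00 | 968000.00 | 1408000.00
hole 1 | -748.00 | 64.00 | 88.00 | -47872.00 | -65824.00
hole 2 | -925.00 | 59.50 | 46.50 | -55037.50 | -43012.50
Σ | 15927.00 |  |  | 865090.50 | 1299163.50
x̄ = 865090.50 / 15927.00 = 54.32 mm
ȳ = 1299163.50 / 15927.00 = 81.57 mm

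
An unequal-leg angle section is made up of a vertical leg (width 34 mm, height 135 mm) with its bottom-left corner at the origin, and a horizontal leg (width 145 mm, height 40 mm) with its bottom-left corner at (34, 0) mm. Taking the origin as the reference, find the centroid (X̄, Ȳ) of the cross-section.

vertical leg: A = 34 × 135 = 4590.00, centroid at (17.00, 67.50).
horizontal leg: A = 145 × 40 = 5800.00, centroid at (106.50, 20.00).
ΣA = 10390.00 mm², ΣAX̄ = 695730.00 mm³, ΣAȲ = 425825.00 mm³.
X̄ = 695730.00/10390.00 = 66.96 mm; Ȳ = 425825.00/10390.00 = 40.98 mm.

X̄ = 66.96 mm, Ȳ = 40.98 mm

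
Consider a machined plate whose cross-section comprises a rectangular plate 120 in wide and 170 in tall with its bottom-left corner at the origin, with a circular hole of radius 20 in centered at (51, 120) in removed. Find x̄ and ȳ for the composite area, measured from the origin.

x̄ = 60.59 in, ȳ = 82.70 in

Part | A | x̄ᵢ | ȳᵢ | A·x̄ᵢ | A·ȳᵢ
plate | 20400.00 | 60.00 | 85.00 | 1224000.00 | 1734000.00
hole | -1256.64 | 51.00 | 120.00 | -64088.49 | -150796.45
Σ | 19143.36 |  |  | 1159911.51 | 1583203.55
x̄ = 1159911.51 / 19143.36 = 60.59 in
ȳ = 1583203.55 / 19143.36 = 82.70 in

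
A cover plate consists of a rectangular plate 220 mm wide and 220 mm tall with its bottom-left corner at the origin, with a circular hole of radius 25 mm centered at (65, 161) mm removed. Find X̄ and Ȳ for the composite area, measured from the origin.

X̄ = 111.90 mm, Ȳ = 107.84 mm

plate: A = 220 × 220 = 48400.00, centroid at (110.00, 110.00).
hole: A = −π·25² = -1963.50, centroid at (65.00, 161.00).
ΣA = 46436.50 mm²
ΣAX̄ = (48400.00)(110.00) + (-1963.50)(65.00) = 5196372.80 mm³
ΣAȲ = (48400.00)(110.00) + (-1963.50)(161.00) = 5007877.24 mm³
X̄ = 5196372.80 / 46436.50 = 111.90 mm
Ȳ = 5007877.24 / 46436.50 = 107.84 mm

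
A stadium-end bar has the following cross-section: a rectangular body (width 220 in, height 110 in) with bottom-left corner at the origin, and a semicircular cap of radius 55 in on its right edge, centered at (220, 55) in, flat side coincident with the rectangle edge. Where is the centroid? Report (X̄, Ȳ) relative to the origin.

X̄ = 131.88 in, Ȳ = 55.00 in

Part | A | x̄ᵢ | ȳᵢ | A·x̄ᵢ | A·ȳᵢ
rectangular body | 24200.00 | 110.00 | 55.00 | 2662000.00 | 1331000.00
semicircular end | 4751.66 | 243.34 | 55.00 | 1156281.62 | 261341.24
Σ | 28951.66 |  |  | 3818281.62 | 1592341.24
X̄ = 3818281.62 / 28951.66 = 131.88 in
Ȳ = 1592341.24 / 28951.66 = 55.00 in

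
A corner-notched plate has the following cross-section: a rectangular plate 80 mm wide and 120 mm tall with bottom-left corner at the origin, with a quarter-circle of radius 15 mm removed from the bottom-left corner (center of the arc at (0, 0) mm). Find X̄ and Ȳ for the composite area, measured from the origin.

Part | A | x̄ᵢ | ȳᵢ | A·x̄ᵢ | A·ȳᵢ
plate | 9600.00 | 40.00 | 60.00 | 384000.00 | 576000.00
removed quarter-circle | -176.71 | 6.37 | 6.37 | -1125.00 | -1125.00
Σ | 9423.29 |  |  | 382875.00 | 574875.00
X̄ = 382875.00 / 9423.29 = 40.63 mm
Ȳ = 574875.00 / 9423.29 = 61.01 mm

X̄ = 40.63 mm, Ȳ = 61.01 mm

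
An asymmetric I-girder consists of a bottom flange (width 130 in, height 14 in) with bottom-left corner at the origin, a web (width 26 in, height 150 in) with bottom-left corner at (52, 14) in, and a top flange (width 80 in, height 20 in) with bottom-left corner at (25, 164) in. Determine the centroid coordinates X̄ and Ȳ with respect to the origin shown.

X̄ = 65.00 in, Ȳ = 87.19 in

Part | A | x̄ᵢ | ȳᵢ | A·x̄ᵢ | A·ȳᵢ
bottom flange | 1820.00 | 65.00 | 7.00 | 118300.00 | 12740.00
web | 3900.00 | 65.00 | 89.00 | 253500.00 | 347100.00
top flange | 1600.00 | 65.00 | 174.00 | 104000.00 | 278400.00
Σ | 7320.00 |  |  | 475800.00 | 638240.00
X̄ = 475800.00 / 7320.00 = 65.00 in
Ȳ = 638240.00 / 7320.00 = 87.19 in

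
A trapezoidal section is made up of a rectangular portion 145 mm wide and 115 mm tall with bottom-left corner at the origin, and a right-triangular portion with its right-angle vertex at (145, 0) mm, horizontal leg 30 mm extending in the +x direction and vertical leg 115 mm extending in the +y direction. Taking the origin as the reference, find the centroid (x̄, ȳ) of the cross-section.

rectangular portion: A = 145 × 115 = 16675.00, centroid at (72.50, 57.50).
triangular portion: A = ½·30·115 = 1725.00, centroid at (155.00, 38.33).
ΣA = 18400.00 mm², ΣAx̄ = 1476312.50 mm³, ΣAȳ = 1024937.50 mm³.
x̄ = 1476312.50/18400.00 = 80.23 mm; ȳ = 1024937.50/18400.00 = 55.70 mm.

x̄ = 80.23 mm, ȳ = 55.70 mm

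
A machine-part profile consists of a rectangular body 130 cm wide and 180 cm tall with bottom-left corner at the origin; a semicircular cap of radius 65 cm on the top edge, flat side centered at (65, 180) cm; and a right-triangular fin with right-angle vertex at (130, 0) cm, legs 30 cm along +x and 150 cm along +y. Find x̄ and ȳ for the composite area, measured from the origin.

x̄ = 70.23 cm, ȳ = 111.38 cm

rectangular body: A = 130 × 180 = 23400.00, centroid at (65.00, 90.00).
semicircular top: A = ½π·65² = 6636.61, centroid at (65.00, 207.59).
triangular fin: A = ½·30·150 = 2250.00, centroid at (140.00, 50.00).
ΣA = 32286.61 cm²
ΣAx̄ = (23400.00)(65.00) + (6636.61)(65.00) + (2250.00)(140.00) = 2267379.94 cm³
ΣAȳ = (23400.00)(90.00) + (6636.61)(207.59) + (2250.00)(50.00) = 3596173.94 cm³
x̄ = 2267379.94 / 32286.61 = 70.23 cm
ȳ = 3596173.94 / 32286.61 = 111.38 cm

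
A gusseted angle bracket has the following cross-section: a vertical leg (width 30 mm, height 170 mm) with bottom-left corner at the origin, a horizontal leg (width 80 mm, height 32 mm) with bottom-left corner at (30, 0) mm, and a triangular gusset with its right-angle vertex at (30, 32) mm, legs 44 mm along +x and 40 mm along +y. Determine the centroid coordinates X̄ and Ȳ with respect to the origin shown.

vertical leg: A = 30 × 170 = 5100.00, centroid at (15.00, 85.00).
horizontal leg: A = 80 × 32 = 2560.00, centroid at (70.00, 16.00).
gusset: A = ½·44·40 = 880.00, centroid at (44.67, 45.33).
ΣA = 8540.00 mm², ΣAX̄ = 295006.67 mm³, ΣAȲ = 514353.33 mm³.
X̄ = 295006.67/8540.00 = 34.54 mm; Ȳ = 514353.33/8540.00 = 60.23 mm.

X̄ = 34.54 mm, Ȳ = 60.23 mm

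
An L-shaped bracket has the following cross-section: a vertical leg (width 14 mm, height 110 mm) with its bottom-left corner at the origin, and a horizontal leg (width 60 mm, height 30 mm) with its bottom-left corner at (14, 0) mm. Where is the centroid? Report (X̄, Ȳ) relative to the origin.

vertical leg: A = 14 × 110 = 1540.00, centroid at (7.00, 55.00).
horizontal leg: A = 60 × 30 = 1800.00, centroid at (44.00, 15.00).
ΣA = 3340.00 mm²
ΣAX̄ = (1540.00)(7.00) + (1800.00)(44.00) = 89980.00 mm³
ΣAȲ = (1540.00)(55.00) + (1800.00)(15.00) = 111700.00 mm³
X̄ = 89980.00 / 3340.00 = 26.94 mm
Ȳ = 111700.00 / 3340.00 = 33.44 mm

X̄ = 26.94 mm, Ȳ = 33.44 mm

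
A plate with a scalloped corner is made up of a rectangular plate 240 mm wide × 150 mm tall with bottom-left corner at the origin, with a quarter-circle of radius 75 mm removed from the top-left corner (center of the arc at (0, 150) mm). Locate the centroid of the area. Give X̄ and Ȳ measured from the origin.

Part | A | x̄ᵢ | ȳᵢ | A·x̄ᵢ | A·ȳᵢ
plate | 36000.00 | 120.00 | 75.00 | 4320000.00 | 2700000.00
removed quarter-circle | -4417.86 | 31.83 | 118.17 | -140625.00 | -522054.70
Σ | 31582.14 |  |  | 4179375.00 | 2177945.30
X̄ = 4179375.00 / 31582.14 = 132.33 mm
Ȳ = 2177945.30 / 31582.14 = 68.96 mm

X̄ = 132.33 mm, Ȳ = 68.96 mm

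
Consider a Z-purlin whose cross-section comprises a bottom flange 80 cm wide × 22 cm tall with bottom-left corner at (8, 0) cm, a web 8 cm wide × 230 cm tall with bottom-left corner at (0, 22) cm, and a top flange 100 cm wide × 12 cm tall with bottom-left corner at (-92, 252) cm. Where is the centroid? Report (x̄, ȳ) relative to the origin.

Part | A | x̄ᵢ | ȳᵢ | A·x̄ᵢ | A·ȳᵢ
bottom flange | 1760.00 | 48.00 | 11.00 | 84480.00 | 19360.00
web | 1840.00 | 4.00 | 137.00 | 7360.00 | 252080.00
top flange | 1200.00 | -42.00 | 258.00 | -50400.00 | 309600.00
Σ | 4800.00 |  |  | 41440.00 | 581040.00
x̄ = 41440.00 / 4800.00 = 8.63 cm
ȳ = 581040.00 / 4800.00 = 121.05 cm

x̄ = 8.63 cm, ȳ = 121.05 cm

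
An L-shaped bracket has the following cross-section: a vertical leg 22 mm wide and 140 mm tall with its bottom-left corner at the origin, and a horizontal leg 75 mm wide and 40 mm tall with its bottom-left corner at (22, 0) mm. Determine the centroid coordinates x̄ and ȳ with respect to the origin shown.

x̄ = 34.93 mm, ȳ = 45.33 mm

vertical leg: A = 22 × 140 = 3080.00, centroid at (11.00, 70.00).
horizontal leg: A = 75 × 40 = 3000.00, centroid at (59.50, 20.00).
ΣA = 6080.00 mm², ΣAx̄ = 212380.00 mm³, ΣAȳ = 275600.00 mm³.
x̄ = 212380.00/6080.00 = 34.93 mm; ȳ = 275600.00/6080.00 = 45.33 mm.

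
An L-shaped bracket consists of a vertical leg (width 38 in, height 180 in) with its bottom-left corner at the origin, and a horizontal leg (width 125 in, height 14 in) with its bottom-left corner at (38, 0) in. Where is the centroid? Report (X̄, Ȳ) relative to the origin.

X̄ = 35.60 in, Ȳ = 73.09 in

vertical leg: A = 38 × 180 = 6840.00, centroid at (19.00, 90.00).
horizontal leg: A = 125 × 14 = 1750.00, centroid at (100.50, 7.00).
ΣA = 8590.00 in², ΣAX̄ = 305835.00 in³, ΣAȲ = 627850.00 in³.
X̄ = 305835.00/8590.00 = 35.60 in; Ȳ = 627850.00/8590.00 = 73.09 in.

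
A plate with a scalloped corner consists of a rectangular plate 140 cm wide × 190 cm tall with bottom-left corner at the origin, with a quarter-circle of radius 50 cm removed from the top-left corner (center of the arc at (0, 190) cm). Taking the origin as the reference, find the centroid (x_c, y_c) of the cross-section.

plate: A = 140 × 190 = 26600.00, centroid at (70.00, 95.00).
removed quarter-circle: A = −¼π·50² = -1963.50, centroid at (21.22, 168.78).
ΣA = 24636.50 cm², ΣAx_c = 1820333.33 cm³, ΣAy_c = 2195602.54 cm³.
x_c = 1820333.33/24636.50 = 73.89 cm; y_c = 2195602.54/24636.50 = 89.12 cm.

x_c = 73.89 cm, y_c = 89.12 cm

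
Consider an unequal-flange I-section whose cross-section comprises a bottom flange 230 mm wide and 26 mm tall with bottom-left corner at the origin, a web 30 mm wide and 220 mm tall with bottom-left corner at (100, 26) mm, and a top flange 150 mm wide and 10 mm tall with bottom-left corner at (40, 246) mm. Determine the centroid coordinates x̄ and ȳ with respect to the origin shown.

x̄ = 115.00 mm, ȳ = 96.01 mm

Part | A | x̄ᵢ | ȳᵢ | A·x̄ᵢ | A·ȳᵢ
bottom flange | 5980.00 | 115.00 | 13.00 | 687700.00 | 77740.00
web | 6600.00 | 115.00 | 136.00 | 759000.00 | 897600.00
top flange | 1500.00 | 115.00 | 251.00 | 172500.00 | 376500.00
Σ | 14080.00 |  |  | 1619200.00 | 1351840.00
x̄ = 1619200.00 / 14080.00 = 115.00 mm
ȳ = 1351840.00 / 14080.00 = 96.01 mm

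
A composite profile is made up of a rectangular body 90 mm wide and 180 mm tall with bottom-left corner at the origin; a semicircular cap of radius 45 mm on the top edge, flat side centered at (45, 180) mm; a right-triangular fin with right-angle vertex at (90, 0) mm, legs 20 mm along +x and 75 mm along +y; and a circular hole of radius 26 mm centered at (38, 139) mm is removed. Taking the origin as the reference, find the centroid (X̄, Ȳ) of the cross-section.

X̄ = 47.98 mm, Ȳ = 100.79 mm

Part | A | x̄ᵢ | ȳᵢ | A·x̄ᵢ | A·ȳᵢ
rectangular body | 16200.00 | 45.00 | 90.00 | 729000.00 | 1458000.00
semicircular top | 3180.86 | 45.00 | 199.10 | 143138.82 | 633305.26
triangular fin | 750.00 | 96.67 | 25.00 | 72500.00 | 18750.00
hole | -2123.72 | 38.00 | 139.00 | -80701.23 | -295196.61
Σ | 18007.15 |  |  | 863937.58 | 1814858.65
X̄ = 863937.58 / 18007.15 = 47.98 mm
Ȳ = 1814858.65 / 18007.15 = 100.79 mm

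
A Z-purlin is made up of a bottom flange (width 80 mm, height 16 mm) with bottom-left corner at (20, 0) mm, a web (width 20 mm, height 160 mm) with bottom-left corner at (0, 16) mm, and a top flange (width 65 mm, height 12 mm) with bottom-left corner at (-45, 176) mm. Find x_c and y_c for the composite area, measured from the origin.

x_c = 18.83 mm, y_c = 87.34 mm

Part | A | x̄ᵢ | ȳᵢ | A·x̄ᵢ | A·ȳᵢ
bottom flange | 1280.00 | 60.00 | 8.00 | 76800.00 | 10240.00
web | 3200.00 | 10.00 | 96.00 | 32000.00 | 307200.00
top flange | 780.00 | -12.50 | 182.00 | -9750.00 | 141960.00
Σ | 5260.00 |  |  | 99050.00 | 459400.00
x_c = 99050.00 / 5260.00 = 18.83 mm
y_c = 459400.00 / 5260.00 = 87.34 mm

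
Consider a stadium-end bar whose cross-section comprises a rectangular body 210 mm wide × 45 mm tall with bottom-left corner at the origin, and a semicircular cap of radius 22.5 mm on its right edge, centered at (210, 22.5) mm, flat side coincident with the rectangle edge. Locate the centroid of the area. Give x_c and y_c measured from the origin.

x_c = 113.89 mm, y_c = 22.50 mm

rectangular body: A = 210 × 45 = 9450.00, centroid at (105.00, 22.50).
semicircular end: A = ½π·22.5² = 795.22, centroid at (219.55, 22.50).
ΣA = 10245.22 mm²
ΣAx_c = (9450.00)(105.00) + (795.22)(219.55) = 1166839.03 mm³
ΣAy_c = (9450.00)(22.50) + (795.22)(22.50) = 230517.35 mm³
x_c = 1166839.03 / 10245.22 = 113.89 mm
y_c = 230517.35 / 10245.22 = 22.50 mm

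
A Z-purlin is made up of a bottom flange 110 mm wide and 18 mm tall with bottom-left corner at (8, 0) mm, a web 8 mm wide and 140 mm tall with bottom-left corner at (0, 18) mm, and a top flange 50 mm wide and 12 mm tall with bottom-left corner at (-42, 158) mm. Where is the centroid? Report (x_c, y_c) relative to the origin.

x_c = 32.17 mm, y_c = 58.05 mm

bottom flange: A = 110 × 18 = 1980.00, centroid at (63.00, 9.00).
web: A = 8 × 140 = 1120.00, centroid at (4.00, 88.00).
top flange: A = 50 × 12 = 600.00, centroid at (-17.00, 164.00).
ΣA = 3700.00 mm²
ΣAx_c = (1980.00)(63.00) + (1120.00)(4.00) + (600.00)(-17.00) = 119020.00 mm³
ΣAy_c = (1980.00)(9.00) + (1120.00)(88.00) + (600.00)(164.00) = 214780.00 mm³
x_c = 119020.00 / 3700.00 = 32.17 mm
y_c = 214780.00 / 3700.00 = 58.05 mm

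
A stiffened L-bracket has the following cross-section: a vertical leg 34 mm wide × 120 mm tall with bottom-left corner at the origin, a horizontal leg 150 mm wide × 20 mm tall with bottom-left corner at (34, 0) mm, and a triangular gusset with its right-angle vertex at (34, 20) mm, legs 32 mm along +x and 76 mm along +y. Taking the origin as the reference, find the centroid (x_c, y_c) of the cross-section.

x_c = 54.32 mm, y_c = 39.77 mm

vertical leg: A = 34 × 120 = 4080.00, centroid at (17.00, 60.00).
horizontal leg: A = 150 × 20 = 3000.00, centroid at (109.00, 10.00).
gusset: A = ½·32·76 = 1216.00, centroid at (44.67, 45.33).
ΣA = 8296.00 mm²
ΣAx_c = (4080.00)(17.00) + (3000.00)(109.00) + (1216.00)(44.67) = 450674.67 mm³
ΣAy_c = (4080.00)(60.00) + (3000.00)(10.00) + (1216.00)(45.33) = 329925.33 mm³
x_c = 450674.67 / 8296.00 = 54.32 mm
y_c = 329925.33 / 8296.00 = 39.77 mm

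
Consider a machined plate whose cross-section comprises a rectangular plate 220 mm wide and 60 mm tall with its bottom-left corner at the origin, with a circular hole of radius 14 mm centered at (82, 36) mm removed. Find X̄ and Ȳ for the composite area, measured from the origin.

X̄ = 111.37 mm, Ȳ = 29.71 mm

plate: A = 220 × 60 = 13200.00, centroid at (110.00, 30.00).
hole: A = −π·14² = -615.75, centroid at (82.00, 36.00).
ΣA = 12584.25 mm²
ΣAX̄ = (13200.00)(110.00) + (-615.75)(82.00) = 1401508.32 mm³
ΣAȲ = (13200.00)(30.00) + (-615.75)(36.00) = 373832.92 mm³
X̄ = 1401508.32 / 12584.25 = 111.37 mm
Ȳ = 373832.92 / 12584.25 = 29.71 mm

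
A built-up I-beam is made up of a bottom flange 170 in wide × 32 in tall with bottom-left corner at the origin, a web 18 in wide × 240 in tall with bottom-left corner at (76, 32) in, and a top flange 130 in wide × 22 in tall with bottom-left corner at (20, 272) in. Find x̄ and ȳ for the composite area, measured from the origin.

x̄ = 85.00 in, ȳ = 123.06 in

bottom flange: A = 170 × 32 = 5440.00, centroid at (85.00, 16.00).
web: A = 18 × 240 = 4320.00, centroid at (85.00, 152.00).
top flange: A = 130 × 22 = 2860.00, centroid at (85.00, 283.00).
ΣA = 12620.00 in², ΣAx̄ = 1072700.00 in³, ΣAȳ = 1553060.00 in³.
x̄ = 1072700.00/12620.00 = 85.00 in; ȳ = 1553060.00/12620.00 = 123.06 in.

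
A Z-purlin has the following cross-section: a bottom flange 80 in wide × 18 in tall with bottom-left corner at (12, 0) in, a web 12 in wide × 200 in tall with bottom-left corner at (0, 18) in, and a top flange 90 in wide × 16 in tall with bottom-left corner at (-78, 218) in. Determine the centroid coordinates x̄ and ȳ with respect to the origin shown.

x̄ = 7.91 in, ȳ = 117.73 in

bottom flange: A = 80 × 18 = 1440.00, centroid at (52.00, 9.00).
web: A = 12 × 200 = 2400.00, centroid at (6.00, 118.00).
top flange: A = 90 × 16 = 1440.00, centroid at (-33.00, 226.00).
ΣA = 5280.00 in², ΣAx̄ = 41760.00 in³, ΣAȳ = 621600.00 in³.
x̄ = 41760.00/5280.00 = 7.91 in; ȳ = 621600.00/5280.00 = 117.73 in.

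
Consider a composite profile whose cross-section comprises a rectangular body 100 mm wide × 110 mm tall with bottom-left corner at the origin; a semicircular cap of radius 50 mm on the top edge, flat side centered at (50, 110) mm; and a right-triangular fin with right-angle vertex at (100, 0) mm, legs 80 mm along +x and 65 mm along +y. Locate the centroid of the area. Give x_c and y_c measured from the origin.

rectangular body: A = 100 × 110 = 11000.00, centroid at (50.00, 55.00).
semicircular top: A = ½π·50² = 3926.99, centroid at (50.00, 131.22).
triangular fin: A = ½·80·65 = 2600.00, centroid at (126.67, 21.67).
ΣA = 17526.99 mm²
ΣAx_c = (11000.00)(50.00) + (3926.99)(50.00) + (2600.00)(126.67) = 1075682.87 mm³
ΣAy_c = (11000.00)(55.00) + (3926.99)(131.22) + (2600.00)(21.67) = 1176635.66 mm³
x_c = 1075682.87 / 17526.99 = 61.37 mm
y_c = 1176635.66 / 17526.99 = 67.13 mm

x_c = 61.37 mm, y_c = 67.13 mm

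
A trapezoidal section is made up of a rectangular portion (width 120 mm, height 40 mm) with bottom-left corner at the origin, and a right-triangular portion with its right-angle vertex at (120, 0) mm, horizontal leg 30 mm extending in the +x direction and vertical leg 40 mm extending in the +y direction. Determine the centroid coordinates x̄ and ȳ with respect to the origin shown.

rectangular portion: A = 120 × 40 = 4800.00, centroid at (60.00, 20.00).
triangular portion: A = ½·30·40 = 600.00, centroid at (130.00, 13.33).
ΣA = 5400.00 mm², ΣAx̄ = 366000.00 mm³, ΣAȳ = 104000.00 mm³.
x̄ = 366000.00/5400.00 = 67.78 mm; ȳ = 104000.00/5400.00 = 19.26 mm.

x̄ = 67.78 mm, ȳ = 19.26 mm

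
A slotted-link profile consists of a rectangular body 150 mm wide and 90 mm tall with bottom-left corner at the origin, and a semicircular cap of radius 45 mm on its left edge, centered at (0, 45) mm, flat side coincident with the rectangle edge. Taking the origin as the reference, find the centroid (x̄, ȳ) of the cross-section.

x̄ = 57.06 mm, ȳ = 45.00 mm

rectangular body: A = 150 × 90 = 13500.00, centroid at (75.00, 45.00).
semicircular end: A = ½π·45² = 3180.86, centroid at (-19.10, 45.00).
ΣA = 16680.86 mm², ΣAx̄ = 951750.00 mm³, ΣAȳ = 750638.82 mm³.
x̄ = 951750.00/16680.86 = 57.06 mm; ȳ = 750638.82/16680.86 = 45.00 mm.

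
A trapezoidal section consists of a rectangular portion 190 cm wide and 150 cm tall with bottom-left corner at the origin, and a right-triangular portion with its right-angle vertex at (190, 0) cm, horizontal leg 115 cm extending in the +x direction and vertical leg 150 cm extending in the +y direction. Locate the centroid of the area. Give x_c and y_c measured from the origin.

rectangular portion: A = 190 × 150 = 28500.00, centroid at (95.00, 75.00).
triangular portion: A = ½·115·150 = 8625.00, centroid at (228.33, 50.00).
ΣA = 37125.00 cm²
ΣAx_c = (28500.00)(95.00) + (8625.00)(228.33) = 4676875.00 cm³
ΣAy_c = (28500.00)(75.00) + (8625.00)(50.00) = 2568750.00 cm³
x_c = 4676875.00 / 37125.00 = 125.98 cm
y_c = 2568750.00 / 37125.00 = 69.19 cm

x_c = 125.98 cm, y_c = 69.19 cm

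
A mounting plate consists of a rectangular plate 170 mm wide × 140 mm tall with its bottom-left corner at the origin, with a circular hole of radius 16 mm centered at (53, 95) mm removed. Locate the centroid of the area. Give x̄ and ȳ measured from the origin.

plate: A = 170 × 140 = 23800.00, centroid at (85.00, 70.00).
hole: A = −π·16² = -804.25, centroid at (53.00, 95.00).
ΣA = 22995.75 mm², ΣAx̄ = 1980374.87 mm³, ΣAȳ = 1589596.47 mm³.
x̄ = 1980374.87/22995.75 = 86.12 mm; ȳ = 1589596.47/22995.75 = 69.13 mm.

x̄ = 86.12 mm, ȳ = 69.13 mm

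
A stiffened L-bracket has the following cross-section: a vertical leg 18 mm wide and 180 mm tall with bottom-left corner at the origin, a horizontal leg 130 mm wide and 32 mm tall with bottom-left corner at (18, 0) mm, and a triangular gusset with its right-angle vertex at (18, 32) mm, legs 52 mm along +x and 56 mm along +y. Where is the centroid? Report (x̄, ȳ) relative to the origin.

x̄ = 48.09 mm, ȳ = 48.77 mm

vertical leg: A = 18 × 180 = 3240.00, centroid at (9.00, 90.00).
horizontal leg: A = 130 × 32 = 4160.00, centroid at (83.00, 16.00).
gusset: A = ½·52·56 = 1456.00, centroid at (35.33, 50.67).
ΣA = 8856.00 mm², ΣAx̄ = 425885.33 mm³, ΣAȳ = 431930.67 mm³.
x̄ = 425885.33/8856.00 = 48.09 mm; ȳ = 431930.67/8856.00 = 48.77 mm.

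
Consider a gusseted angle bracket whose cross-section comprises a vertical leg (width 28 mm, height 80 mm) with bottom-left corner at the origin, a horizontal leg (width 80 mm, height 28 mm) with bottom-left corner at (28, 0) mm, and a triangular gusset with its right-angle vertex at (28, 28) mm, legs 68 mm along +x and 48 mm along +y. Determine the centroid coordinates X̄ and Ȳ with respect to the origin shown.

vertical leg: A = 28 × 80 = 2240.00, centroid at (14.00, 40.00).
horizontal leg: A = 80 × 28 = 2240.00, centroid at (68.00, 14.00).
gusset: A = ½·68·48 = 1632.00, centroid at (50.67, 44.00).
ΣA = 6112.00 mm², ΣAX̄ = 266368.00 mm³, ΣAȲ = 192768.00 mm³.
X̄ = 266368.00/6112.00 = 43.58 mm; Ȳ = 192768.00/6112.00 = 31.54 mm.

X̄ = 43.58 mm, Ȳ = 31.54 mm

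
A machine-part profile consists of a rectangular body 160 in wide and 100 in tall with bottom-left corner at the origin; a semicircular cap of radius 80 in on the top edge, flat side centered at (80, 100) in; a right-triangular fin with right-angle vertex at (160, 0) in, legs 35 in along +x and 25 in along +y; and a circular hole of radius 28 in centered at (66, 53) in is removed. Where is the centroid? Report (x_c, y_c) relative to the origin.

Part | A | x̄ᵢ | ȳᵢ | A·x̄ᵢ | A·ȳᵢ
rectangular body | 16000.00 | 80.00 | 50.00 | 1280000.00 | 800000.00
semicircular top | 10053.10 | 80.00 | 133.95 | 804247.72 | 1346642.98
triangular fin | 437.50 | 171.67 | 8.33 | 75104.17 | 3645.83
hole | -2463.01 | 66.00 | 53.00 | -162558.57 | -130539.46
Σ | 24027.59 |  |  | 1996793.32 | 2019749.36
x_c = 1996793.32 / 24027.59 = 83.10 in
y_c = 2019749.36 / 24027.59 = 84.06 in

x_c = 83.10 in, y_c = 84.06 in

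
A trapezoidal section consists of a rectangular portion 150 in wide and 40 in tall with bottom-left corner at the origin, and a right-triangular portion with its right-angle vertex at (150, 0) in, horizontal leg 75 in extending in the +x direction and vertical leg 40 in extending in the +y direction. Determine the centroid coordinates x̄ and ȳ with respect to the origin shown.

x̄ = 95.00 in, ȳ = 18.67 in

rectangular portion: A = 150 × 40 = 6000.00, centroid at (75.00, 20.00).
triangular portion: A = ½·75·40 = 1500.00, centroid at (175.00, 13.33).
ΣA = 7500.00 in²
ΣAx̄ = (6000.00)(75.00) + (1500.00)(175.00) = 712500.00 in³
ΣAȳ = (6000.00)(20.00) + (1500.00)(13.33) = 140000.00 in³
x̄ = 712500.00 / 7500.00 = 95.00 in
ȳ = 140000.00 / 7500.00 = 18.67 in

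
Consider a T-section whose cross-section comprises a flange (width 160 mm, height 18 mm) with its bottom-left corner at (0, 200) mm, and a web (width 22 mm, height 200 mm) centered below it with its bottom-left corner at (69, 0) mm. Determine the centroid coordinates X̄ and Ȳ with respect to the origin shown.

web: A = 22 × 200 = 4400.00, centroid at (80.00, 100.00).
flange: A = 160 × 18 = 2880.00, centroid at (80.00, 209.00).
ΣA = 7280.00 mm²
ΣAX̄ = (4400.00)(80.00) + (2880.00)(80.00) = 582400.00 mm³
ΣAȲ = (4400.00)(100.00) + (2880.00)(209.00) = 1041920.00 mm³
X̄ = 582400.00 / 7280.00 = 80.00 mm
Ȳ = 1041920.00 / 7280.00 = 143.12 mm

X̄ = 80.00 mm, Ȳ = 143.12 mm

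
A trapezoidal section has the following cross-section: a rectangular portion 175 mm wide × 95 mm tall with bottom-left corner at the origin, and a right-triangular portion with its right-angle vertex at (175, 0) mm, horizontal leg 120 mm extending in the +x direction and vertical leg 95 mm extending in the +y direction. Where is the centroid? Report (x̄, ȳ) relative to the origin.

x̄ = 120.05 mm, ȳ = 43.46 mm

rectangular portion: A = 175 × 95 = 16625.00, centroid at (87.50, 47.50).
triangular portion: A = ½·120·95 = 5700.00, centroid at (215.00, 31.67).
ΣA = 22325.00 mm², ΣAx̄ = 2680187.50 mm³, ΣAȳ = 970187.50 mm³.
x̄ = 2680187.50/22325.00 = 120.05 mm; ȳ = 970187.50/22325.00 = 43.46 mm.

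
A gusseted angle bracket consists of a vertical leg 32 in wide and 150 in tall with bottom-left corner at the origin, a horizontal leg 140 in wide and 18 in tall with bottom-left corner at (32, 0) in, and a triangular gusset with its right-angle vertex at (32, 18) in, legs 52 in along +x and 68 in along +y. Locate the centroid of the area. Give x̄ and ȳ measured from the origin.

x̄ = 46.33 in, ȳ = 50.02 in

Part | A | x̄ᵢ | ȳᵢ | A·x̄ᵢ | A·ȳᵢ
vertical leg | 4800.00 | 16.00 | 75.00 | 76800.00 | 360000.00
horizontal leg | 2520.00 | 102.00 | 9.00 | 257040.00 | 22680.00
gusset | 1768.00 | 49.33 | 40.67 | 87221.33 | 71898.67
Σ | 9088.00 |  |  | 421061.33 | 454578.67
x̄ = 421061.33 / 9088.00 = 46.33 in
ȳ = 454578.67 / 9088.00 = 50.02 in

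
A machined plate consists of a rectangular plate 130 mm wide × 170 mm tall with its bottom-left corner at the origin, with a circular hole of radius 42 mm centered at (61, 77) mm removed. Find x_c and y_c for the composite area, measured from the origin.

Part | A | x̄ᵢ | ȳᵢ | A·x̄ᵢ | A·ȳᵢ
plate | 22100.00 | 65.00 | 85.00 | 1436500.00 | 1878500.00
hole | -5541.77 | 61.00 | 77.00 | -338047.94 | -426716.25
Σ | 16558.23 |  |  | 1098452.06 | 1451783.75
x_c = 1098452.06 / 16558.23 = 66.34 mm
y_c = 1451783.75 / 16558.23 = 87.68 mm

x_c = 66.34 mm, y_c = 87.68 mm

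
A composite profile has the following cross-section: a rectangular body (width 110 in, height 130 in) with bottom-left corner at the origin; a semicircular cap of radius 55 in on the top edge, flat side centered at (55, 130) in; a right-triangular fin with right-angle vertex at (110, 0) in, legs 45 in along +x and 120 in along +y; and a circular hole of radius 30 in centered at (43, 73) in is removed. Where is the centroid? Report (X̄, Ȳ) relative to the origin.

X̄ = 66.78 in, Ȳ = 82.42 in

Part | A | x̄ᵢ | ȳᵢ | A·x̄ᵢ | A·ȳᵢ
rectangular body | 14300.00 | 55.00 | 65.00 | 786500.00 | 929500.00
semicircular top | 4751.66 | 55.00 | 153.34 | 261341.24 | 728632.32
triangular fin | 2700.00 | 125.00 | 40.00 | 337500.00 | 108000.00
hole | -2827.43 | 43.00 | 73.00 | -121579.64 | -206402.64
Σ | 18924.23 |  |  | 1263761.60 | 1559729.68
X̄ = 1263761.60 / 18924.23 = 66.78 in
Ȳ = 1559729.68 / 18924.23 = 82.42 in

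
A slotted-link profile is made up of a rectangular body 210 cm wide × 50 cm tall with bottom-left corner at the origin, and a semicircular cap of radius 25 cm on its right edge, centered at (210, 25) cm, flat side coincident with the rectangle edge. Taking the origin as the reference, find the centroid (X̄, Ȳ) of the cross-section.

X̄ = 114.89 cm, Ȳ = 25.00 cm

rectangular body: A = 210 × 50 = 10500.00, centroid at (105.00, 25.00).
semicircular end: A = ½π·25² = 981.75, centroid at (220.61, 25.00).
ΣA = 11481.75 cm²
ΣAX̄ = (10500.00)(105.00) + (981.75)(220.61) = 1319083.68 cm³
ΣAȲ = (10500.00)(25.00) + (981.75)(25.00) = 287043.69 cm³
X̄ = 1319083.68 / 11481.75 = 114.89 cm
Ȳ = 287043.69 / 11481.75 = 25.00 cm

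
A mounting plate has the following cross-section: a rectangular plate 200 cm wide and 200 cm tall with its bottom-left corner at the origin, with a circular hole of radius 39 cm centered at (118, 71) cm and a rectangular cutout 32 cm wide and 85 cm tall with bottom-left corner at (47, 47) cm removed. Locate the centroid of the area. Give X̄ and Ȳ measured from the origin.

X̄ = 100.45 cm, Ȳ = 105.14 cm

Part | A | x̄ᵢ | ȳᵢ | A·x̄ᵢ | A·ȳᵢ
plate | 40000.00 | 100.00 | 100.00 | 4000000.00 | 4000000.00
hole 1 | -4778.36 | 118.00 | 71.00 | -563846.77 | -339263.73
hole 2 | -2720.00 | 63.00 | 89.50 | -171360.00 | -243440.00
Σ | 32501.64 |  |  | 3264793.23 | 3417296.27
X̄ = 3264793.23 / 32501.64 = 100.45 cm
Ȳ = 3417296.27 / 32501.64 = 105.14 cm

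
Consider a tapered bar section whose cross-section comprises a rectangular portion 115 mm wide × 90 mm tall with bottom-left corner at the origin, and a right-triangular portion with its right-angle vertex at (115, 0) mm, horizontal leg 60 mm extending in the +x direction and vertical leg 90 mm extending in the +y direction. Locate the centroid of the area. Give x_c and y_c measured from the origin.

rectangular portion: A = 115 × 90 = 10350.00, centroid at (57.50, 45.00).
triangular portion: A = ½·60·90 = 2700.00, centroid at (135.00, 30.00).
ΣA = 13050.00 mm²
ΣAx_c = (10350.00)(57.50) + (2700.00)(135.00) = 959625.00 mm³
ΣAy_c = (10350.00)(45.00) + (2700.00)(30.00) = 546750.00 mm³
x_c = 959625.00 / 13050.00 = 73.53 mm
y_c = 546750.00 / 13050.00 = 41.90 mm

x_c = 73.53 mm, y_c = 41.90 mm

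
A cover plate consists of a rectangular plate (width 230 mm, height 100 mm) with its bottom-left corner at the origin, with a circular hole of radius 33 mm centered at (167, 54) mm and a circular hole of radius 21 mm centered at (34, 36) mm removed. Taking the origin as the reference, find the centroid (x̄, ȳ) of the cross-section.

x̄ = 111.39 mm, ȳ = 50.31 mm

Part | A | x̄ᵢ | ȳᵢ | A·x̄ᵢ | A·ȳᵢ
plate | 23000.00 | 115.00 | 50.00 | 2645000.00 | 1150000.00
hole 1 | -3421.19 | 167.00 | 54.00 | -571339.46 | -184744.50
hole 2 | -1385.44 | 34.00 | 36.00 | -47105.04 | -49875.92
Σ | 18193.36 |  |  | 2026555.49 | 915379.58
x̄ = 2026555.49 / 18193.36 = 111.39 mm
ȳ = 915379.58 / 18193.36 = 50.31 mm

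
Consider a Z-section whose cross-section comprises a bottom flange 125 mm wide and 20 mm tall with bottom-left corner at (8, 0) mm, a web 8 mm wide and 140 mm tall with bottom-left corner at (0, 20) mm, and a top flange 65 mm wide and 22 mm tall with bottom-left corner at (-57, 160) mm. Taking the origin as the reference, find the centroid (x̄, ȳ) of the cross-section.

Part | A | x̄ᵢ | ȳᵢ | A·x̄ᵢ | A·ȳᵢ
bottom flange | 2500.00 | 70.50 | 10.00 | 176250.00 | 25000.00
web | 1120.00 | 4.00 | 90.00 | 4480.00 | 100800.00
top flange | 1430.00 | -24.50 | 171.00 | -35035.00 | 244530.00
Σ | 5050.00 |  |  | 145695.00 | 370330.00
x̄ = 145695.00 / 5050.00 = 28.85 mm
ȳ = 370330.00 / 5050.00 = 73.33 mm

x̄ = 28.85 mm, ȳ = 73.33 mm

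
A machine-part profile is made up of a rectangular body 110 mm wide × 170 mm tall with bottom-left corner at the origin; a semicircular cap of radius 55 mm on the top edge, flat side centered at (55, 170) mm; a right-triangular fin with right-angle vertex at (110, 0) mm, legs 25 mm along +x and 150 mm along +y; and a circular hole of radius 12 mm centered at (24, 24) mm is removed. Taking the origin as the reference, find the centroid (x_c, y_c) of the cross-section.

rectangular body: A = 110 × 170 = 18700.00, centroid at (55.00, 85.00).
semicircular top: A = ½π·55² = 4751.66, centroid at (55.00, 193.34).
triangular fin: A = ½·25·150 = 1875.00, centroid at (118.33, 50.00).
hole: A = −π·12² = -452.39, centroid at (24.00, 24.00).
ΣA = 24874.27 mm², ΣAx_c = 1500858.89 mm³, ΣAy_c = 2591091.33 mm³.
x_c = 1500858.89/24874.27 = 60.34 mm; y_c = 2591091.33/24874.27 = 104.17 mm.

x_c = 60.34 mm, y_c = 104.17 mm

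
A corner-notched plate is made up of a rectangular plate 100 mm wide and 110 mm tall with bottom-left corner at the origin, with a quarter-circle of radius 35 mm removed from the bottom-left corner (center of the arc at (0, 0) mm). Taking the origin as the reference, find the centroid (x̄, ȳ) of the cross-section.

x̄ = 53.37 mm, ȳ = 58.85 mm

plate: A = 100 × 110 = 11000.00, centroid at (50.00, 55.00).
removed quarter-circle: A = −¼π·35² = -962.11, centroid at (14.85, 14.85).
ΣA = 10037.89 mm², ΣAx̄ = 535708.33 mm³, ΣAȳ = 590708.33 mm³.
x̄ = 535708.33/10037.89 = 53.37 mm; ȳ = 590708.33/10037.89 = 58.85 mm.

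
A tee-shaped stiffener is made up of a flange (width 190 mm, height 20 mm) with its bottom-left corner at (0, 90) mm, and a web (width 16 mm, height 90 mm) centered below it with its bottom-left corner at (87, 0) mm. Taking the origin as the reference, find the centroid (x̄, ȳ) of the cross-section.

x̄ = 95.00 mm, ȳ = 84.89 mm

web: A = 16 × 90 = 1440.00, centroid at (95.00, 45.00).
flange: A = 190 × 20 = 3800.00, centroid at (95.00, 100.00).
ΣA = 5240.00 mm², ΣAx̄ = 497800.00 mm³, ΣAȳ = 444800.00 mm³.
x̄ = 497800.00/5240.00 = 95.00 mm; ȳ = 444800.00/5240.00 = 84.89 mm.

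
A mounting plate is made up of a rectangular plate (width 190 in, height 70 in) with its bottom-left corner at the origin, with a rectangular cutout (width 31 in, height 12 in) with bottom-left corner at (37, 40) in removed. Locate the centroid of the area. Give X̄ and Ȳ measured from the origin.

plate: A = 190 × 70 = 13300.00, centroid at (95.00, 35.00).
hole: A = −(31 × 12) = -372.00, centroid at (52.50, 46.00).
ΣA = 12928.00 in²
ΣAX̄ = (13300.00)(95.00) + (-372.00)(52.50) = 1243970.00 in³
ΣAȲ = (13300.00)(35.00) + (-372.00)(46.00) = 448388.00 in³
X̄ = 1243970.00 / 12928.00 = 96.22 in
Ȳ = 448388.00 / 12928.00 = 34.68 in

X̄ = 96.22 in, Ȳ = 34.68 in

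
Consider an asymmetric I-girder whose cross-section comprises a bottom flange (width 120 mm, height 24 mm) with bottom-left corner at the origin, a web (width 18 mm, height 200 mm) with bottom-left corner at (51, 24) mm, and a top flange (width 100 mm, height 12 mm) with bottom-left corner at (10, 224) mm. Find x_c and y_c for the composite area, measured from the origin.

bottom flange: A = 120 × 24 = 2880.00, centroid at (60.00, 12.00).
web: A = 18 × 200 = 3600.00, centroid at (60.00, 124.00).
top flange: A = 100 × 12 = 1200.00, centroid at (60.00, 230.00).
ΣA = 7680.00 mm²
ΣAx_c = (2880.00)(60.00) + (3600.00)(60.00) + (1200.00)(60.00) = 460800.00 mm³
ΣAy_c = (2880.00)(12.00) + (3600.00)(124.00) + (1200.00)(230.00) = 756960.00 mm³
x_c = 460800.00 / 7680.00 = 60.00 mm
y_c = 756960.00 / 7680.00 = 98.56 mm

x_c = 60.00 mm, y_c = 98.56 mm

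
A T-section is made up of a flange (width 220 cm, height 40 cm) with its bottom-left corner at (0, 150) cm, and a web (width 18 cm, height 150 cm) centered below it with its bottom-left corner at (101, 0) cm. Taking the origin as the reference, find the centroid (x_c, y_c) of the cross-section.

x_c = 110.00 cm, y_c = 147.70 cm

web: A = 18 × 150 = 2700.00, centroid at (110.00, 75.00).
flange: A = 220 × 40 = 8800.00, centroid at (110.00, 170.00).
ΣA = 11500.00 cm², ΣAx_c = 1265000.00 cm³, ΣAy_c = 1698500.00 cm³.
x_c = 1265000.00/11500.00 = 110.00 cm; y_c = 1698500.00/11500.00 = 147.70 cm.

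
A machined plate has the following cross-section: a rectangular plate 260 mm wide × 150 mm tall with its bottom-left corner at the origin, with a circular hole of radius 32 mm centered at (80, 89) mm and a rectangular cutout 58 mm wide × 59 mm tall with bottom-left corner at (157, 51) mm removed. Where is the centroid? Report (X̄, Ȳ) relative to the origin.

X̄ = 129.05 mm, Ȳ = 73.03 mm

Part | A | x̄ᵢ | ȳᵢ | A·x̄ᵢ | A·ȳᵢ
plate | 39000.00 | 130.00 | 75.00 | 5070000.00 | 2925000.00
hole 1 | -3216.99 | 80.00 | 89.00 | -257359.27 | -286312.19
hole 2 | -3422.00 | 186.00 | 80.50 | -636492.00 | -275471.00
Σ | 32361.01 |  |  | 4176148.73 | 2363216.81
X̄ = 4176148.73 / 32361.01 = 129.05 mm
Ȳ = 2363216.81 / 32361.01 = 73.03 mm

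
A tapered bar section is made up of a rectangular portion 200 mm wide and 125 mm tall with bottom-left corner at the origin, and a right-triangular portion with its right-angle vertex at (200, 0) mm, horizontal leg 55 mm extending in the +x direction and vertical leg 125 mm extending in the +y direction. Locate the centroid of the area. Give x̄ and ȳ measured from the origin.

x̄ = 114.30 mm, ȳ = 59.98 mm

rectangular portion: A = 200 × 125 = 25000.00, centroid at (100.00, 62.50).
triangular portion: A = ½·55·125 = 3437.50, centroid at (218.33, 41.67).
ΣA = 28437.50 mm²
ΣAx̄ = (25000.00)(100.00) + (3437.50)(218.33) = 3250520.83 mm³
ΣAȳ = (25000.00)(62.50) + (3437.50)(41.67) = 1705729.17 mm³
x̄ = 3250520.83 / 28437.50 = 114.30 mm
ȳ = 1705729.17 / 28437.50 = 59.98 mm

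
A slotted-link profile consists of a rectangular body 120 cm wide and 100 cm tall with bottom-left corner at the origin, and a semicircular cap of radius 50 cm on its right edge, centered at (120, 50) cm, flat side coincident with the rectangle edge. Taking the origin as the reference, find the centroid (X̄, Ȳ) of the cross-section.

Part | A | x̄ᵢ | ȳᵢ | A·x̄ᵢ | A·ȳᵢ
rectangular body | 12000.00 | 60.00 | 50.00 | 720000.00 | 600000.00
semicircular end | 3926.99 | 141.22 | 50.00 | 554572.23 | 196349.54
Σ | 15926.99 |  |  | 1274572.23 | 796349.54
X̄ = 1274572.23 / 15926.99 = 80.03 cm
Ȳ = 796349.54 / 15926.99 = 50.00 cm

X̄ = 80.03 cm, Ȳ = 50.00 cm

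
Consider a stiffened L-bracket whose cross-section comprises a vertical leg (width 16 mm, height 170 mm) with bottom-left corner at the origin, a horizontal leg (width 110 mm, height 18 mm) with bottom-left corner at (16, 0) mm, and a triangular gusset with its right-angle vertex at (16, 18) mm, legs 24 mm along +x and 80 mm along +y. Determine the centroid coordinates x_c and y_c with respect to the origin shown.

vertical leg: A = 16 × 170 = 2720.00, centroid at (8.00, 85.00).
horizontal leg: A = 110 × 18 = 1980.00, centroid at (71.00, 9.00).
gusset: A = ½·24·80 = 960.00, centroid at (24.00, 44.67).
ΣA = 5660.00 mm²
ΣAx_c = (2720.00)(8.00) + (1980.00)(71.00) + (960.00)(24.00) = 185380.00 mm³
ΣAy_c = (2720.00)(85.00) + (1980.00)(9.00) + (960.00)(44.67) = 291900.00 mm³
x_c = 185380.00 / 5660.00 = 32.75 mm
y_c = 291900.00 / 5660.00 = 51.57 mm

x_c = 32.75 mm, y_c = 51.57 mm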